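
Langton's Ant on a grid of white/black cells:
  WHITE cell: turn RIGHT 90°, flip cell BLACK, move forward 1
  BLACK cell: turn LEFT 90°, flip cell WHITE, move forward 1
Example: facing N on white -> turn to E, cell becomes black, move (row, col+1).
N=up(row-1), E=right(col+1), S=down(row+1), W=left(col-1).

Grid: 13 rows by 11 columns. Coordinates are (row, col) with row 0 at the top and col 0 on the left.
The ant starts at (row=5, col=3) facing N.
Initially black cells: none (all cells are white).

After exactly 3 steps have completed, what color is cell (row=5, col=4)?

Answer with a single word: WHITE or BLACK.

Answer: BLACK

Derivation:
Step 1: on WHITE (5,3): turn R to E, flip to black, move to (5,4). |black|=1
Step 2: on WHITE (5,4): turn R to S, flip to black, move to (6,4). |black|=2
Step 3: on WHITE (6,4): turn R to W, flip to black, move to (6,3). |black|=3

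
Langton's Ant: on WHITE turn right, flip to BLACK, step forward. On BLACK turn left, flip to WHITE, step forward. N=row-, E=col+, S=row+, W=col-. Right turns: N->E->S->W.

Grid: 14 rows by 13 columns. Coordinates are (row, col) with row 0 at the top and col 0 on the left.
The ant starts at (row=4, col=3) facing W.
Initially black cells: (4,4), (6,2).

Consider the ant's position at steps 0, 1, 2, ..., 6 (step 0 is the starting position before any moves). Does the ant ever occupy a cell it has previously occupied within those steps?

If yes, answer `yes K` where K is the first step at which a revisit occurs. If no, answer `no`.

Answer: no

Derivation:
Step 1: on WHITE (4,3): turn R to N, flip to black, move to (3,3). |black|=3 — new cell
Step 2: on WHITE (3,3): turn R to E, flip to black, move to (3,4). |black|=4 — new cell
Step 3: on WHITE (3,4): turn R to S, flip to black, move to (4,4). |black|=5 — new cell
Step 4: on BLACK (4,4): turn L to E, flip to white, move to (4,5). |black|=4 — new cell
Step 5: on WHITE (4,5): turn R to S, flip to black, move to (5,5). |black|=5 — new cell
Step 6: on WHITE (5,5): turn R to W, flip to black, move to (5,4). |black|=6 — new cell
No revisit within 6 steps.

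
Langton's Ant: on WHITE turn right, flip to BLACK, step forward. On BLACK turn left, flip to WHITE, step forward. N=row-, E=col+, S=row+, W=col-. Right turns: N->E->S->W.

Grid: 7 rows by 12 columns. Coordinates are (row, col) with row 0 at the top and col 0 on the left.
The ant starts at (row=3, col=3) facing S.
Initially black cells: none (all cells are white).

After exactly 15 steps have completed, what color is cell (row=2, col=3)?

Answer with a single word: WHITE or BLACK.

Answer: BLACK

Derivation:
Step 1: on WHITE (3,3): turn R to W, flip to black, move to (3,2). |black|=1
Step 2: on WHITE (3,2): turn R to N, flip to black, move to (2,2). |black|=2
Step 3: on WHITE (2,2): turn R to E, flip to black, move to (2,3). |black|=3
Step 4: on WHITE (2,3): turn R to S, flip to black, move to (3,3). |black|=4
Step 5: on BLACK (3,3): turn L to E, flip to white, move to (3,4). |black|=3
Step 6: on WHITE (3,4): turn R to S, flip to black, move to (4,4). |black|=4
Step 7: on WHITE (4,4): turn R to W, flip to black, move to (4,3). |black|=5
Step 8: on WHITE (4,3): turn R to N, flip to black, move to (3,3). |black|=6
Step 9: on WHITE (3,3): turn R to E, flip to black, move to (3,4). |black|=7
Step 10: on BLACK (3,4): turn L to N, flip to white, move to (2,4). |black|=6
Step 11: on WHITE (2,4): turn R to E, flip to black, move to (2,5). |black|=7
Step 12: on WHITE (2,5): turn R to S, flip to black, move to (3,5). |black|=8
Step 13: on WHITE (3,5): turn R to W, flip to black, move to (3,4). |black|=9
Step 14: on WHITE (3,4): turn R to N, flip to black, move to (2,4). |black|=10
Step 15: on BLACK (2,4): turn L to W, flip to white, move to (2,3). |black|=9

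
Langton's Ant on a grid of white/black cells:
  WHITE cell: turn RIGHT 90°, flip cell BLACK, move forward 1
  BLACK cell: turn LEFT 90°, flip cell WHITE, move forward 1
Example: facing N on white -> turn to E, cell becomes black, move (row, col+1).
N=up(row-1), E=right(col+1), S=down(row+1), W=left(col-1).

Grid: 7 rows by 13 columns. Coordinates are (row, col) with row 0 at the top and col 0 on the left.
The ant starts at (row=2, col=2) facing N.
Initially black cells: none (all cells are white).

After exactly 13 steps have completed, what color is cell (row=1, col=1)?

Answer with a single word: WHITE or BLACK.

Step 1: on WHITE (2,2): turn R to E, flip to black, move to (2,3). |black|=1
Step 2: on WHITE (2,3): turn R to S, flip to black, move to (3,3). |black|=2
Step 3: on WHITE (3,3): turn R to W, flip to black, move to (3,2). |black|=3
Step 4: on WHITE (3,2): turn R to N, flip to black, move to (2,2). |black|=4
Step 5: on BLACK (2,2): turn L to W, flip to white, move to (2,1). |black|=3
Step 6: on WHITE (2,1): turn R to N, flip to black, move to (1,1). |black|=4
Step 7: on WHITE (1,1): turn R to E, flip to black, move to (1,2). |black|=5
Step 8: on WHITE (1,2): turn R to S, flip to black, move to (2,2). |black|=6
Step 9: on WHITE (2,2): turn R to W, flip to black, move to (2,1). |black|=7
Step 10: on BLACK (2,1): turn L to S, flip to white, move to (3,1). |black|=6
Step 11: on WHITE (3,1): turn R to W, flip to black, move to (3,0). |black|=7
Step 12: on WHITE (3,0): turn R to N, flip to black, move to (2,0). |black|=8
Step 13: on WHITE (2,0): turn R to E, flip to black, move to (2,1). |black|=9

Answer: BLACK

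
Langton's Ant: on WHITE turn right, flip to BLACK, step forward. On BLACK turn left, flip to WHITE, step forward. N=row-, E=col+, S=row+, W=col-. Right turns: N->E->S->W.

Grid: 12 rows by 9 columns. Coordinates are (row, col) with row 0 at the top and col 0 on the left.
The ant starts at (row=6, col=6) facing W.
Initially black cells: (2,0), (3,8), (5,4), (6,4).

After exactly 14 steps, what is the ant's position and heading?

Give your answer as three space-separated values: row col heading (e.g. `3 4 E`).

Answer: 7 7 E

Derivation:
Step 1: on WHITE (6,6): turn R to N, flip to black, move to (5,6). |black|=5
Step 2: on WHITE (5,6): turn R to E, flip to black, move to (5,7). |black|=6
Step 3: on WHITE (5,7): turn R to S, flip to black, move to (6,7). |black|=7
Step 4: on WHITE (6,7): turn R to W, flip to black, move to (6,6). |black|=8
Step 5: on BLACK (6,6): turn L to S, flip to white, move to (7,6). |black|=7
Step 6: on WHITE (7,6): turn R to W, flip to black, move to (7,5). |black|=8
Step 7: on WHITE (7,5): turn R to N, flip to black, move to (6,5). |black|=9
Step 8: on WHITE (6,5): turn R to E, flip to black, move to (6,6). |black|=10
Step 9: on WHITE (6,6): turn R to S, flip to black, move to (7,6). |black|=11
Step 10: on BLACK (7,6): turn L to E, flip to white, move to (7,7). |black|=10
Step 11: on WHITE (7,7): turn R to S, flip to black, move to (8,7). |black|=11
Step 12: on WHITE (8,7): turn R to W, flip to black, move to (8,6). |black|=12
Step 13: on WHITE (8,6): turn R to N, flip to black, move to (7,6). |black|=13
Step 14: on WHITE (7,6): turn R to E, flip to black, move to (7,7). |black|=14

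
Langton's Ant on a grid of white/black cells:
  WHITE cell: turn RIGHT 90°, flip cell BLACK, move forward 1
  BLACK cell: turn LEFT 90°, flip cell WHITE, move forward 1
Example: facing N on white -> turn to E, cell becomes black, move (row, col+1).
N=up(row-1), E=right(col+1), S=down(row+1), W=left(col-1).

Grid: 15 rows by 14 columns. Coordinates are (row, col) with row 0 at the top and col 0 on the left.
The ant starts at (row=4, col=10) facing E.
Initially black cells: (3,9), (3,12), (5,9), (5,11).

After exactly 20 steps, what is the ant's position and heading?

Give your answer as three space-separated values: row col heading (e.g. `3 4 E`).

Answer: 8 10 W

Derivation:
Step 1: on WHITE (4,10): turn R to S, flip to black, move to (5,10). |black|=5
Step 2: on WHITE (5,10): turn R to W, flip to black, move to (5,9). |black|=6
Step 3: on BLACK (5,9): turn L to S, flip to white, move to (6,9). |black|=5
Step 4: on WHITE (6,9): turn R to W, flip to black, move to (6,8). |black|=6
Step 5: on WHITE (6,8): turn R to N, flip to black, move to (5,8). |black|=7
Step 6: on WHITE (5,8): turn R to E, flip to black, move to (5,9). |black|=8
Step 7: on WHITE (5,9): turn R to S, flip to black, move to (6,9). |black|=9
Step 8: on BLACK (6,9): turn L to E, flip to white, move to (6,10). |black|=8
Step 9: on WHITE (6,10): turn R to S, flip to black, move to (7,10). |black|=9
Step 10: on WHITE (7,10): turn R to W, flip to black, move to (7,9). |black|=10
Step 11: on WHITE (7,9): turn R to N, flip to black, move to (6,9). |black|=11
Step 12: on WHITE (6,9): turn R to E, flip to black, move to (6,10). |black|=12
Step 13: on BLACK (6,10): turn L to N, flip to white, move to (5,10). |black|=11
Step 14: on BLACK (5,10): turn L to W, flip to white, move to (5,9). |black|=10
Step 15: on BLACK (5,9): turn L to S, flip to white, move to (6,9). |black|=9
Step 16: on BLACK (6,9): turn L to E, flip to white, move to (6,10). |black|=8
Step 17: on WHITE (6,10): turn R to S, flip to black, move to (7,10). |black|=9
Step 18: on BLACK (7,10): turn L to E, flip to white, move to (7,11). |black|=8
Step 19: on WHITE (7,11): turn R to S, flip to black, move to (8,11). |black|=9
Step 20: on WHITE (8,11): turn R to W, flip to black, move to (8,10). |black|=10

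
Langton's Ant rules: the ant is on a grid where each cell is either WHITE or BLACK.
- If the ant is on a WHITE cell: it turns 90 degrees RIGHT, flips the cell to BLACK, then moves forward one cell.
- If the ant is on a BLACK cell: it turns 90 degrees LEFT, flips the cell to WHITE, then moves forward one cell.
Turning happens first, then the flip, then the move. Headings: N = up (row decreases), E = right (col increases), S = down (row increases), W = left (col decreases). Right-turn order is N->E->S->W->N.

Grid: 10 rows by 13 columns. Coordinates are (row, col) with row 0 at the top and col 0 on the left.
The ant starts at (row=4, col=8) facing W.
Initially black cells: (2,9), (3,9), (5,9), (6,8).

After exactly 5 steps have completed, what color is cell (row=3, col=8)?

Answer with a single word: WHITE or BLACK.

Step 1: on WHITE (4,8): turn R to N, flip to black, move to (3,8). |black|=5
Step 2: on WHITE (3,8): turn R to E, flip to black, move to (3,9). |black|=6
Step 3: on BLACK (3,9): turn L to N, flip to white, move to (2,9). |black|=5
Step 4: on BLACK (2,9): turn L to W, flip to white, move to (2,8). |black|=4
Step 5: on WHITE (2,8): turn R to N, flip to black, move to (1,8). |black|=5

Answer: BLACK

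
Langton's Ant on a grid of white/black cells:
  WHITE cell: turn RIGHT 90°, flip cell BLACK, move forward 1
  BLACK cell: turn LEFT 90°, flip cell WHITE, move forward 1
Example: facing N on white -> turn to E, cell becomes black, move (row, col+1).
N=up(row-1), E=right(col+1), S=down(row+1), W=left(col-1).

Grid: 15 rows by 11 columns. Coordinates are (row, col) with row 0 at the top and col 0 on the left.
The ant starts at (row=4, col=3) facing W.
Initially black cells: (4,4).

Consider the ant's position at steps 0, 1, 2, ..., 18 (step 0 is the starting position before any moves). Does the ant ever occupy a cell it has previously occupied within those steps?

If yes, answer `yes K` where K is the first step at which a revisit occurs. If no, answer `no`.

Step 1: on WHITE (4,3): turn R to N, flip to black, move to (3,3). |black|=2 — new cell
Step 2: on WHITE (3,3): turn R to E, flip to black, move to (3,4). |black|=3 — new cell
Step 3: on WHITE (3,4): turn R to S, flip to black, move to (4,4). |black|=4 — new cell
Step 4: on BLACK (4,4): turn L to E, flip to white, move to (4,5). |black|=3 — new cell
Step 5: on WHITE (4,5): turn R to S, flip to black, move to (5,5). |black|=4 — new cell
Step 6: on WHITE (5,5): turn R to W, flip to black, move to (5,4). |black|=5 — new cell
Step 7: on WHITE (5,4): turn R to N, flip to black, move to (4,4). |black|=6 — REVISIT

Answer: yes 7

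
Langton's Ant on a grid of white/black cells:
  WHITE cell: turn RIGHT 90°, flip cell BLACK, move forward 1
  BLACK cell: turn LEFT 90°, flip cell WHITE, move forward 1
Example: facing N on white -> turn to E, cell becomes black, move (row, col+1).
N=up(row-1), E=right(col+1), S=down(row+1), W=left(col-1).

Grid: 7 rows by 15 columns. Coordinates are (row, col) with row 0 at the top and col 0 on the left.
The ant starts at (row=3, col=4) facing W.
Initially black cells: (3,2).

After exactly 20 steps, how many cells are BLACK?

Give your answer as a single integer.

Answer: 7

Derivation:
Step 1: on WHITE (3,4): turn R to N, flip to black, move to (2,4). |black|=2
Step 2: on WHITE (2,4): turn R to E, flip to black, move to (2,5). |black|=3
Step 3: on WHITE (2,5): turn R to S, flip to black, move to (3,5). |black|=4
Step 4: on WHITE (3,5): turn R to W, flip to black, move to (3,4). |black|=5
Step 5: on BLACK (3,4): turn L to S, flip to white, move to (4,4). |black|=4
Step 6: on WHITE (4,4): turn R to W, flip to black, move to (4,3). |black|=5
Step 7: on WHITE (4,3): turn R to N, flip to black, move to (3,3). |black|=6
Step 8: on WHITE (3,3): turn R to E, flip to black, move to (3,4). |black|=7
Step 9: on WHITE (3,4): turn R to S, flip to black, move to (4,4). |black|=8
Step 10: on BLACK (4,4): turn L to E, flip to white, move to (4,5). |black|=7
Step 11: on WHITE (4,5): turn R to S, flip to black, move to (5,5). |black|=8
Step 12: on WHITE (5,5): turn R to W, flip to black, move to (5,4). |black|=9
Step 13: on WHITE (5,4): turn R to N, flip to black, move to (4,4). |black|=10
Step 14: on WHITE (4,4): turn R to E, flip to black, move to (4,5). |black|=11
Step 15: on BLACK (4,5): turn L to N, flip to white, move to (3,5). |black|=10
Step 16: on BLACK (3,5): turn L to W, flip to white, move to (3,4). |black|=9
Step 17: on BLACK (3,4): turn L to S, flip to white, move to (4,4). |black|=8
Step 18: on BLACK (4,4): turn L to E, flip to white, move to (4,5). |black|=7
Step 19: on WHITE (4,5): turn R to S, flip to black, move to (5,5). |black|=8
Step 20: on BLACK (5,5): turn L to E, flip to white, move to (5,6). |black|=7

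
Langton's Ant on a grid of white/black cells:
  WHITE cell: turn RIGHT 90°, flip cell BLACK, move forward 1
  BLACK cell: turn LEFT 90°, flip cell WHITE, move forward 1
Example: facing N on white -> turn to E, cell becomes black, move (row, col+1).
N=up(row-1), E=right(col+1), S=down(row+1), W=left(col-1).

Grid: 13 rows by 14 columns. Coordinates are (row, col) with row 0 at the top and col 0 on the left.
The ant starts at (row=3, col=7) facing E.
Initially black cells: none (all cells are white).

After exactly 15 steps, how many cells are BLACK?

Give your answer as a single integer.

Step 1: on WHITE (3,7): turn R to S, flip to black, move to (4,7). |black|=1
Step 2: on WHITE (4,7): turn R to W, flip to black, move to (4,6). |black|=2
Step 3: on WHITE (4,6): turn R to N, flip to black, move to (3,6). |black|=3
Step 4: on WHITE (3,6): turn R to E, flip to black, move to (3,7). |black|=4
Step 5: on BLACK (3,7): turn L to N, flip to white, move to (2,7). |black|=3
Step 6: on WHITE (2,7): turn R to E, flip to black, move to (2,8). |black|=4
Step 7: on WHITE (2,8): turn R to S, flip to black, move to (3,8). |black|=5
Step 8: on WHITE (3,8): turn R to W, flip to black, move to (3,7). |black|=6
Step 9: on WHITE (3,7): turn R to N, flip to black, move to (2,7). |black|=7
Step 10: on BLACK (2,7): turn L to W, flip to white, move to (2,6). |black|=6
Step 11: on WHITE (2,6): turn R to N, flip to black, move to (1,6). |black|=7
Step 12: on WHITE (1,6): turn R to E, flip to black, move to (1,7). |black|=8
Step 13: on WHITE (1,7): turn R to S, flip to black, move to (2,7). |black|=9
Step 14: on WHITE (2,7): turn R to W, flip to black, move to (2,6). |black|=10
Step 15: on BLACK (2,6): turn L to S, flip to white, move to (3,6). |black|=9

Answer: 9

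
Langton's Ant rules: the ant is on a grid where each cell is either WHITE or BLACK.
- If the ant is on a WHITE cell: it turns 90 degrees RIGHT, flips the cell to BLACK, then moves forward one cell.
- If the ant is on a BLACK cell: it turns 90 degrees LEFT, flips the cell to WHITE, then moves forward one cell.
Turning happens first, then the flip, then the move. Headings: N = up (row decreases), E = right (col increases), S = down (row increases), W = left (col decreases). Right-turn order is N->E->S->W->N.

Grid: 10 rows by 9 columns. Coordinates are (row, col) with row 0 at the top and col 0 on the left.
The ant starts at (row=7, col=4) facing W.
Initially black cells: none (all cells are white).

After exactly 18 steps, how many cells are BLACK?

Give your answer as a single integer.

Step 1: on WHITE (7,4): turn R to N, flip to black, move to (6,4). |black|=1
Step 2: on WHITE (6,4): turn R to E, flip to black, move to (6,5). |black|=2
Step 3: on WHITE (6,5): turn R to S, flip to black, move to (7,5). |black|=3
Step 4: on WHITE (7,5): turn R to W, flip to black, move to (7,4). |black|=4
Step 5: on BLACK (7,4): turn L to S, flip to white, move to (8,4). |black|=3
Step 6: on WHITE (8,4): turn R to W, flip to black, move to (8,3). |black|=4
Step 7: on WHITE (8,3): turn R to N, flip to black, move to (7,3). |black|=5
Step 8: on WHITE (7,3): turn R to E, flip to black, move to (7,4). |black|=6
Step 9: on WHITE (7,4): turn R to S, flip to black, move to (8,4). |black|=7
Step 10: on BLACK (8,4): turn L to E, flip to white, move to (8,5). |black|=6
Step 11: on WHITE (8,5): turn R to S, flip to black, move to (9,5). |black|=7
Step 12: on WHITE (9,5): turn R to W, flip to black, move to (9,4). |black|=8
Step 13: on WHITE (9,4): turn R to N, flip to black, move to (8,4). |black|=9
Step 14: on WHITE (8,4): turn R to E, flip to black, move to (8,5). |black|=10
Step 15: on BLACK (8,5): turn L to N, flip to white, move to (7,5). |black|=9
Step 16: on BLACK (7,5): turn L to W, flip to white, move to (7,4). |black|=8
Step 17: on BLACK (7,4): turn L to S, flip to white, move to (8,4). |black|=7
Step 18: on BLACK (8,4): turn L to E, flip to white, move to (8,5). |black|=6

Answer: 6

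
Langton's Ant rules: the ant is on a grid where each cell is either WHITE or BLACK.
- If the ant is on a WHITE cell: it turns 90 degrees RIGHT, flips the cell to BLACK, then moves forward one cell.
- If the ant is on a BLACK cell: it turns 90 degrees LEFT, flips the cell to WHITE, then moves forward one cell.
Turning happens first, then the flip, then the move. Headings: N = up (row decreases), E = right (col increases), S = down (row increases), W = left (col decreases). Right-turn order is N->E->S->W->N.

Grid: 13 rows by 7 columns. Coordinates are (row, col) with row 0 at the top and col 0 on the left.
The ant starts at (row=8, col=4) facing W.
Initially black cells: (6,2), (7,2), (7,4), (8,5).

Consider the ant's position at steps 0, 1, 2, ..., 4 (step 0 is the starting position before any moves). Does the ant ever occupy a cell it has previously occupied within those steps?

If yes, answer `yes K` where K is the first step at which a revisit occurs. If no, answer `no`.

Answer: no

Derivation:
Step 1: on WHITE (8,4): turn R to N, flip to black, move to (7,4). |black|=5 — new cell
Step 2: on BLACK (7,4): turn L to W, flip to white, move to (7,3). |black|=4 — new cell
Step 3: on WHITE (7,3): turn R to N, flip to black, move to (6,3). |black|=5 — new cell
Step 4: on WHITE (6,3): turn R to E, flip to black, move to (6,4). |black|=6 — new cell
No revisit within 4 steps.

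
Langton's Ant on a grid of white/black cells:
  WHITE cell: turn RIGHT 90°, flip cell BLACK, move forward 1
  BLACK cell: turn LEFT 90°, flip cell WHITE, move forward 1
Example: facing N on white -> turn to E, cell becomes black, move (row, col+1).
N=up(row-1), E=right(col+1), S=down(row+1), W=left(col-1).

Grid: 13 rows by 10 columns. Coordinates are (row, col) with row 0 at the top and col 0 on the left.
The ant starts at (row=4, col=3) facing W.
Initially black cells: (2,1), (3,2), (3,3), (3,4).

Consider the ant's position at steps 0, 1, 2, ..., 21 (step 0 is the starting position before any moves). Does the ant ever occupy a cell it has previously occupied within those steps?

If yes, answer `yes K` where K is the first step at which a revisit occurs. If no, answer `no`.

Step 1: on WHITE (4,3): turn R to N, flip to black, move to (3,3). |black|=5 — new cell
Step 2: on BLACK (3,3): turn L to W, flip to white, move to (3,2). |black|=4 — new cell
Step 3: on BLACK (3,2): turn L to S, flip to white, move to (4,2). |black|=3 — new cell
Step 4: on WHITE (4,2): turn R to W, flip to black, move to (4,1). |black|=4 — new cell
Step 5: on WHITE (4,1): turn R to N, flip to black, move to (3,1). |black|=5 — new cell
Step 6: on WHITE (3,1): turn R to E, flip to black, move to (3,2). |black|=6 — REVISIT

Answer: yes 6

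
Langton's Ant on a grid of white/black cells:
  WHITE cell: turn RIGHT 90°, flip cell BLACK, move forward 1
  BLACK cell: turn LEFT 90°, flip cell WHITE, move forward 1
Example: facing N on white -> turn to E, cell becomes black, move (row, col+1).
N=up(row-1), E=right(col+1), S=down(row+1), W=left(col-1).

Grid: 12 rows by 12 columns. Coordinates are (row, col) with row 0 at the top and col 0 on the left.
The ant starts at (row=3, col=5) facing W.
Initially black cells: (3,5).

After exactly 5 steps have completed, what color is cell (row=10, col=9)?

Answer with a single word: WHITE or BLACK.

Step 1: on BLACK (3,5): turn L to S, flip to white, move to (4,5). |black|=0
Step 2: on WHITE (4,5): turn R to W, flip to black, move to (4,4). |black|=1
Step 3: on WHITE (4,4): turn R to N, flip to black, move to (3,4). |black|=2
Step 4: on WHITE (3,4): turn R to E, flip to black, move to (3,5). |black|=3
Step 5: on WHITE (3,5): turn R to S, flip to black, move to (4,5). |black|=4

Answer: WHITE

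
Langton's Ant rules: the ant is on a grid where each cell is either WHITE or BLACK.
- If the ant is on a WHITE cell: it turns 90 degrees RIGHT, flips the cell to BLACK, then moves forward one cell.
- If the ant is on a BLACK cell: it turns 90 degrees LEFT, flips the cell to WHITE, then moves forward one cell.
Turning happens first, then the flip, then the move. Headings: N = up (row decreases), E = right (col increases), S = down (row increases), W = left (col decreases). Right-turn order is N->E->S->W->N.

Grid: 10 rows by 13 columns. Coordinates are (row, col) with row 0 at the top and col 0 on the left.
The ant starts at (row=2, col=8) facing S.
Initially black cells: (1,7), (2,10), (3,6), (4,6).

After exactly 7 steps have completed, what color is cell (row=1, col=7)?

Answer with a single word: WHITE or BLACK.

Step 1: on WHITE (2,8): turn R to W, flip to black, move to (2,7). |black|=5
Step 2: on WHITE (2,7): turn R to N, flip to black, move to (1,7). |black|=6
Step 3: on BLACK (1,7): turn L to W, flip to white, move to (1,6). |black|=5
Step 4: on WHITE (1,6): turn R to N, flip to black, move to (0,6). |black|=6
Step 5: on WHITE (0,6): turn R to E, flip to black, move to (0,7). |black|=7
Step 6: on WHITE (0,7): turn R to S, flip to black, move to (1,7). |black|=8
Step 7: on WHITE (1,7): turn R to W, flip to black, move to (1,6). |black|=9

Answer: BLACK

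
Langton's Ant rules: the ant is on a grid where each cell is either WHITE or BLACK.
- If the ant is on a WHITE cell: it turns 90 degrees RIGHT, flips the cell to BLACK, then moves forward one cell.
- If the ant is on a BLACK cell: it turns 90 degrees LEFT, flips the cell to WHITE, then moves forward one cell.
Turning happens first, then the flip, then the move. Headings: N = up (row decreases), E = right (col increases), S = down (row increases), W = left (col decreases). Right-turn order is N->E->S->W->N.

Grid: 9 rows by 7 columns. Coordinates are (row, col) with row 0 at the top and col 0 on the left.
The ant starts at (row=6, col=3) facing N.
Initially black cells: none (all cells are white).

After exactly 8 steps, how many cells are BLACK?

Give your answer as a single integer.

Step 1: on WHITE (6,3): turn R to E, flip to black, move to (6,4). |black|=1
Step 2: on WHITE (6,4): turn R to S, flip to black, move to (7,4). |black|=2
Step 3: on WHITE (7,4): turn R to W, flip to black, move to (7,3). |black|=3
Step 4: on WHITE (7,3): turn R to N, flip to black, move to (6,3). |black|=4
Step 5: on BLACK (6,3): turn L to W, flip to white, move to (6,2). |black|=3
Step 6: on WHITE (6,2): turn R to N, flip to black, move to (5,2). |black|=4
Step 7: on WHITE (5,2): turn R to E, flip to black, move to (5,3). |black|=5
Step 8: on WHITE (5,3): turn R to S, flip to black, move to (6,3). |black|=6

Answer: 6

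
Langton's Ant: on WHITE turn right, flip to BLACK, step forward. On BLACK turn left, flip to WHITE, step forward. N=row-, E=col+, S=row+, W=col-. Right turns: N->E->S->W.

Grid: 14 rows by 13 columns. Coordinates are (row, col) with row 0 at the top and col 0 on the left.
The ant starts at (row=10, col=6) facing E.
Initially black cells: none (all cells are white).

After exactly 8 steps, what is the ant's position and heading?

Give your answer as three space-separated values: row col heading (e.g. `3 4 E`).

Step 1: on WHITE (10,6): turn R to S, flip to black, move to (11,6). |black|=1
Step 2: on WHITE (11,6): turn R to W, flip to black, move to (11,5). |black|=2
Step 3: on WHITE (11,5): turn R to N, flip to black, move to (10,5). |black|=3
Step 4: on WHITE (10,5): turn R to E, flip to black, move to (10,6). |black|=4
Step 5: on BLACK (10,6): turn L to N, flip to white, move to (9,6). |black|=3
Step 6: on WHITE (9,6): turn R to E, flip to black, move to (9,7). |black|=4
Step 7: on WHITE (9,7): turn R to S, flip to black, move to (10,7). |black|=5
Step 8: on WHITE (10,7): turn R to W, flip to black, move to (10,6). |black|=6

Answer: 10 6 W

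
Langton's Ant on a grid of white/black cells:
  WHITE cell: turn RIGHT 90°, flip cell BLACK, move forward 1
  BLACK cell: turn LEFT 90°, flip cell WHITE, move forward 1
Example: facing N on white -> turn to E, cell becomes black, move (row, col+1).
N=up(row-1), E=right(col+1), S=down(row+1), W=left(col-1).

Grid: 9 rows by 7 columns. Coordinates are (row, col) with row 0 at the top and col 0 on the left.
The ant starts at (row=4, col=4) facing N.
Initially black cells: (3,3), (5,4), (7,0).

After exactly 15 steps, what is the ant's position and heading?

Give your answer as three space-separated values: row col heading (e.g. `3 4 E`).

Step 1: on WHITE (4,4): turn R to E, flip to black, move to (4,5). |black|=4
Step 2: on WHITE (4,5): turn R to S, flip to black, move to (5,5). |black|=5
Step 3: on WHITE (5,5): turn R to W, flip to black, move to (5,4). |black|=6
Step 4: on BLACK (5,4): turn L to S, flip to white, move to (6,4). |black|=5
Step 5: on WHITE (6,4): turn R to W, flip to black, move to (6,3). |black|=6
Step 6: on WHITE (6,3): turn R to N, flip to black, move to (5,3). |black|=7
Step 7: on WHITE (5,3): turn R to E, flip to black, move to (5,4). |black|=8
Step 8: on WHITE (5,4): turn R to S, flip to black, move to (6,4). |black|=9
Step 9: on BLACK (6,4): turn L to E, flip to white, move to (6,5). |black|=8
Step 10: on WHITE (6,5): turn R to S, flip to black, move to (7,5). |black|=9
Step 11: on WHITE (7,5): turn R to W, flip to black, move to (7,4). |black|=10
Step 12: on WHITE (7,4): turn R to N, flip to black, move to (6,4). |black|=11
Step 13: on WHITE (6,4): turn R to E, flip to black, move to (6,5). |black|=12
Step 14: on BLACK (6,5): turn L to N, flip to white, move to (5,5). |black|=11
Step 15: on BLACK (5,5): turn L to W, flip to white, move to (5,4). |black|=10

Answer: 5 4 W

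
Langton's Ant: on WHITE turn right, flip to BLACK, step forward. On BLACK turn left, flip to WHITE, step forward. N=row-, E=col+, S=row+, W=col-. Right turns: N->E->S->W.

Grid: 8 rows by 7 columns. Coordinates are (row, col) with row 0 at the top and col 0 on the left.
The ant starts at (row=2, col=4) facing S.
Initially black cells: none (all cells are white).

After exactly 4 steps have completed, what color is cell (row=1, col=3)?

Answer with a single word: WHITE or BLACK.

Answer: BLACK

Derivation:
Step 1: on WHITE (2,4): turn R to W, flip to black, move to (2,3). |black|=1
Step 2: on WHITE (2,3): turn R to N, flip to black, move to (1,3). |black|=2
Step 3: on WHITE (1,3): turn R to E, flip to black, move to (1,4). |black|=3
Step 4: on WHITE (1,4): turn R to S, flip to black, move to (2,4). |black|=4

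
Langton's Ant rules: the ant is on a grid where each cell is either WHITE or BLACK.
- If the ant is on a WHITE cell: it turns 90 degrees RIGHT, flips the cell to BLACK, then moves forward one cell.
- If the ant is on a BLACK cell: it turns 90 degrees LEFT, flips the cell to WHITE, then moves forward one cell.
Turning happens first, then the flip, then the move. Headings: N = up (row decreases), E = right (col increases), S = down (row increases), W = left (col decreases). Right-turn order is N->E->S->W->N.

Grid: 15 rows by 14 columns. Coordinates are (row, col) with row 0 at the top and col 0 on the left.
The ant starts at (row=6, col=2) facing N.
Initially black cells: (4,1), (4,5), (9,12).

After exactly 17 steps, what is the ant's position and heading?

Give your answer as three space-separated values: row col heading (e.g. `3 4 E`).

Answer: 6 1 W

Derivation:
Step 1: on WHITE (6,2): turn R to E, flip to black, move to (6,3). |black|=4
Step 2: on WHITE (6,3): turn R to S, flip to black, move to (7,3). |black|=5
Step 3: on WHITE (7,3): turn R to W, flip to black, move to (7,2). |black|=6
Step 4: on WHITE (7,2): turn R to N, flip to black, move to (6,2). |black|=7
Step 5: on BLACK (6,2): turn L to W, flip to white, move to (6,1). |black|=6
Step 6: on WHITE (6,1): turn R to N, flip to black, move to (5,1). |black|=7
Step 7: on WHITE (5,1): turn R to E, flip to black, move to (5,2). |black|=8
Step 8: on WHITE (5,2): turn R to S, flip to black, move to (6,2). |black|=9
Step 9: on WHITE (6,2): turn R to W, flip to black, move to (6,1). |black|=10
Step 10: on BLACK (6,1): turn L to S, flip to white, move to (7,1). |black|=9
Step 11: on WHITE (7,1): turn R to W, flip to black, move to (7,0). |black|=10
Step 12: on WHITE (7,0): turn R to N, flip to black, move to (6,0). |black|=11
Step 13: on WHITE (6,0): turn R to E, flip to black, move to (6,1). |black|=12
Step 14: on WHITE (6,1): turn R to S, flip to black, move to (7,1). |black|=13
Step 15: on BLACK (7,1): turn L to E, flip to white, move to (7,2). |black|=12
Step 16: on BLACK (7,2): turn L to N, flip to white, move to (6,2). |black|=11
Step 17: on BLACK (6,2): turn L to W, flip to white, move to (6,1). |black|=10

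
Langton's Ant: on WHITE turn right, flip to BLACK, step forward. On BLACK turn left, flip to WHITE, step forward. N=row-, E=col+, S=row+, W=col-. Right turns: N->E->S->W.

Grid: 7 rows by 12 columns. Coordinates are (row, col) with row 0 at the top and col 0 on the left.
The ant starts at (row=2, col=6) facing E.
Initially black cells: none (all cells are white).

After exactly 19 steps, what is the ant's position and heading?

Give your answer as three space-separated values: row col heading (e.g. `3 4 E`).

Step 1: on WHITE (2,6): turn R to S, flip to black, move to (3,6). |black|=1
Step 2: on WHITE (3,6): turn R to W, flip to black, move to (3,5). |black|=2
Step 3: on WHITE (3,5): turn R to N, flip to black, move to (2,5). |black|=3
Step 4: on WHITE (2,5): turn R to E, flip to black, move to (2,6). |black|=4
Step 5: on BLACK (2,6): turn L to N, flip to white, move to (1,6). |black|=3
Step 6: on WHITE (1,6): turn R to E, flip to black, move to (1,7). |black|=4
Step 7: on WHITE (1,7): turn R to S, flip to black, move to (2,7). |black|=5
Step 8: on WHITE (2,7): turn R to W, flip to black, move to (2,6). |black|=6
Step 9: on WHITE (2,6): turn R to N, flip to black, move to (1,6). |black|=7
Step 10: on BLACK (1,6): turn L to W, flip to white, move to (1,5). |black|=6
Step 11: on WHITE (1,5): turn R to N, flip to black, move to (0,5). |black|=7
Step 12: on WHITE (0,5): turn R to E, flip to black, move to (0,6). |black|=8
Step 13: on WHITE (0,6): turn R to S, flip to black, move to (1,6). |black|=9
Step 14: on WHITE (1,6): turn R to W, flip to black, move to (1,5). |black|=10
Step 15: on BLACK (1,5): turn L to S, flip to white, move to (2,5). |black|=9
Step 16: on BLACK (2,5): turn L to E, flip to white, move to (2,6). |black|=8
Step 17: on BLACK (2,6): turn L to N, flip to white, move to (1,6). |black|=7
Step 18: on BLACK (1,6): turn L to W, flip to white, move to (1,5). |black|=6
Step 19: on WHITE (1,5): turn R to N, flip to black, move to (0,5). |black|=7

Answer: 0 5 N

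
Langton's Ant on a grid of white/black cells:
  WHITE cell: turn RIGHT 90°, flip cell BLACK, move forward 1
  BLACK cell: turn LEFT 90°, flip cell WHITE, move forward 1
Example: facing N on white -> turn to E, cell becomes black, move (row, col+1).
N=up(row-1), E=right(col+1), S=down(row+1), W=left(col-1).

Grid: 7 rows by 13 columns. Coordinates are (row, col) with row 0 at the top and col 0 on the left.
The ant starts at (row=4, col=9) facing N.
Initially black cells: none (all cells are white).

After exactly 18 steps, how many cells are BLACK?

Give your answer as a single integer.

Step 1: on WHITE (4,9): turn R to E, flip to black, move to (4,10). |black|=1
Step 2: on WHITE (4,10): turn R to S, flip to black, move to (5,10). |black|=2
Step 3: on WHITE (5,10): turn R to W, flip to black, move to (5,9). |black|=3
Step 4: on WHITE (5,9): turn R to N, flip to black, move to (4,9). |black|=4
Step 5: on BLACK (4,9): turn L to W, flip to white, move to (4,8). |black|=3
Step 6: on WHITE (4,8): turn R to N, flip to black, move to (3,8). |black|=4
Step 7: on WHITE (3,8): turn R to E, flip to black, move to (3,9). |black|=5
Step 8: on WHITE (3,9): turn R to S, flip to black, move to (4,9). |black|=6
Step 9: on WHITE (4,9): turn R to W, flip to black, move to (4,8). |black|=7
Step 10: on BLACK (4,8): turn L to S, flip to white, move to (5,8). |black|=6
Step 11: on WHITE (5,8): turn R to W, flip to black, move to (5,7). |black|=7
Step 12: on WHITE (5,7): turn R to N, flip to black, move to (4,7). |black|=8
Step 13: on WHITE (4,7): turn R to E, flip to black, move to (4,8). |black|=9
Step 14: on WHITE (4,8): turn R to S, flip to black, move to (5,8). |black|=10
Step 15: on BLACK (5,8): turn L to E, flip to white, move to (5,9). |black|=9
Step 16: on BLACK (5,9): turn L to N, flip to white, move to (4,9). |black|=8
Step 17: on BLACK (4,9): turn L to W, flip to white, move to (4,8). |black|=7
Step 18: on BLACK (4,8): turn L to S, flip to white, move to (5,8). |black|=6

Answer: 6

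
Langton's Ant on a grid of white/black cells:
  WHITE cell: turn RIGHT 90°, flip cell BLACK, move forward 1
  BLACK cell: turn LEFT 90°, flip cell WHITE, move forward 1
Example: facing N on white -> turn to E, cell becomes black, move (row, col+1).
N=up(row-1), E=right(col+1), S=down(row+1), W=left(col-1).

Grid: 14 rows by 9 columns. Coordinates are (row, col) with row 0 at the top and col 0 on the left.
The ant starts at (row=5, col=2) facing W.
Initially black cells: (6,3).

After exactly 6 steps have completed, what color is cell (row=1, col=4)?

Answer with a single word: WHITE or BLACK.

Answer: WHITE

Derivation:
Step 1: on WHITE (5,2): turn R to N, flip to black, move to (4,2). |black|=2
Step 2: on WHITE (4,2): turn R to E, flip to black, move to (4,3). |black|=3
Step 3: on WHITE (4,3): turn R to S, flip to black, move to (5,3). |black|=4
Step 4: on WHITE (5,3): turn R to W, flip to black, move to (5,2). |black|=5
Step 5: on BLACK (5,2): turn L to S, flip to white, move to (6,2). |black|=4
Step 6: on WHITE (6,2): turn R to W, flip to black, move to (6,1). |black|=5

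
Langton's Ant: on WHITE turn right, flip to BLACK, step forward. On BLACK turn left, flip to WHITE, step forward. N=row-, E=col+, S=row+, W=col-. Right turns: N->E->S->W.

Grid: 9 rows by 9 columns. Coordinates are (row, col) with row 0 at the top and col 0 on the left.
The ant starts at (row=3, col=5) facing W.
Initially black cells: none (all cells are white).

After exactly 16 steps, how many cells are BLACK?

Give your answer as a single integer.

Step 1: on WHITE (3,5): turn R to N, flip to black, move to (2,5). |black|=1
Step 2: on WHITE (2,5): turn R to E, flip to black, move to (2,6). |black|=2
Step 3: on WHITE (2,6): turn R to S, flip to black, move to (3,6). |black|=3
Step 4: on WHITE (3,6): turn R to W, flip to black, move to (3,5). |black|=4
Step 5: on BLACK (3,5): turn L to S, flip to white, move to (4,5). |black|=3
Step 6: on WHITE (4,5): turn R to W, flip to black, move to (4,4). |black|=4
Step 7: on WHITE (4,4): turn R to N, flip to black, move to (3,4). |black|=5
Step 8: on WHITE (3,4): turn R to E, flip to black, move to (3,5). |black|=6
Step 9: on WHITE (3,5): turn R to S, flip to black, move to (4,5). |black|=7
Step 10: on BLACK (4,5): turn L to E, flip to white, move to (4,6). |black|=6
Step 11: on WHITE (4,6): turn R to S, flip to black, move to (5,6). |black|=7
Step 12: on WHITE (5,6): turn R to W, flip to black, move to (5,5). |black|=8
Step 13: on WHITE (5,5): turn R to N, flip to black, move to (4,5). |black|=9
Step 14: on WHITE (4,5): turn R to E, flip to black, move to (4,6). |black|=10
Step 15: on BLACK (4,6): turn L to N, flip to white, move to (3,6). |black|=9
Step 16: on BLACK (3,6): turn L to W, flip to white, move to (3,5). |black|=8

Answer: 8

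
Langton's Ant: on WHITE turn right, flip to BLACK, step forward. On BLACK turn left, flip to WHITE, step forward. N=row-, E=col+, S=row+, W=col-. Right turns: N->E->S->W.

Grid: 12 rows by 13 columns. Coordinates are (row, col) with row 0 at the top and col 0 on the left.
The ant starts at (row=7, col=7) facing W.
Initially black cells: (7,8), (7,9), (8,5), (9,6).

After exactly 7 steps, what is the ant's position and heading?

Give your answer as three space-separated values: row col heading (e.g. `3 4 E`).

Answer: 7 10 S

Derivation:
Step 1: on WHITE (7,7): turn R to N, flip to black, move to (6,7). |black|=5
Step 2: on WHITE (6,7): turn R to E, flip to black, move to (6,8). |black|=6
Step 3: on WHITE (6,8): turn R to S, flip to black, move to (7,8). |black|=7
Step 4: on BLACK (7,8): turn L to E, flip to white, move to (7,9). |black|=6
Step 5: on BLACK (7,9): turn L to N, flip to white, move to (6,9). |black|=5
Step 6: on WHITE (6,9): turn R to E, flip to black, move to (6,10). |black|=6
Step 7: on WHITE (6,10): turn R to S, flip to black, move to (7,10). |black|=7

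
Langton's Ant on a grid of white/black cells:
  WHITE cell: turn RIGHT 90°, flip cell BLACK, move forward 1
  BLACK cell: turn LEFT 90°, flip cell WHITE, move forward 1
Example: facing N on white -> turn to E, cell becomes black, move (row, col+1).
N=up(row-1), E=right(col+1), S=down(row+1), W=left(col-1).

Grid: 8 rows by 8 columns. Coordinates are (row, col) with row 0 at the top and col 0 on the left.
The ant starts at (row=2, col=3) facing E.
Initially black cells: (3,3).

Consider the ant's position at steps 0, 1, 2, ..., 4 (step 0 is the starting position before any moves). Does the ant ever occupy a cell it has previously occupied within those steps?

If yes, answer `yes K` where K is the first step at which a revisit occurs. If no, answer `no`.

Step 1: on WHITE (2,3): turn R to S, flip to black, move to (3,3). |black|=2 — new cell
Step 2: on BLACK (3,3): turn L to E, flip to white, move to (3,4). |black|=1 — new cell
Step 3: on WHITE (3,4): turn R to S, flip to black, move to (4,4). |black|=2 — new cell
Step 4: on WHITE (4,4): turn R to W, flip to black, move to (4,3). |black|=3 — new cell
No revisit within 4 steps.

Answer: no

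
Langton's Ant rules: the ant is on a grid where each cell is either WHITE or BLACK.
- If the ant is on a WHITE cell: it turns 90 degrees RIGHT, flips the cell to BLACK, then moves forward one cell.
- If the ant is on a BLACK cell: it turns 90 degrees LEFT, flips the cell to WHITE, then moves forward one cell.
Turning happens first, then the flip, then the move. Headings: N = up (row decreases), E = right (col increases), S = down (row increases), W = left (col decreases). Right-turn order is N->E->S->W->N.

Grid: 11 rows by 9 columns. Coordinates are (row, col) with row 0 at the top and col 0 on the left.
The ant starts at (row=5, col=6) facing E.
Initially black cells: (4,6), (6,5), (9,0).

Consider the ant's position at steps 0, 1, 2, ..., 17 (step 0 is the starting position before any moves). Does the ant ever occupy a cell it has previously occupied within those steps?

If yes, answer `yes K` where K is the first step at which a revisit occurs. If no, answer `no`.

Step 1: on WHITE (5,6): turn R to S, flip to black, move to (6,6). |black|=4 — new cell
Step 2: on WHITE (6,6): turn R to W, flip to black, move to (6,5). |black|=5 — new cell
Step 3: on BLACK (6,5): turn L to S, flip to white, move to (7,5). |black|=4 — new cell
Step 4: on WHITE (7,5): turn R to W, flip to black, move to (7,4). |black|=5 — new cell
Step 5: on WHITE (7,4): turn R to N, flip to black, move to (6,4). |black|=6 — new cell
Step 6: on WHITE (6,4): turn R to E, flip to black, move to (6,5). |black|=7 — REVISIT

Answer: yes 6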